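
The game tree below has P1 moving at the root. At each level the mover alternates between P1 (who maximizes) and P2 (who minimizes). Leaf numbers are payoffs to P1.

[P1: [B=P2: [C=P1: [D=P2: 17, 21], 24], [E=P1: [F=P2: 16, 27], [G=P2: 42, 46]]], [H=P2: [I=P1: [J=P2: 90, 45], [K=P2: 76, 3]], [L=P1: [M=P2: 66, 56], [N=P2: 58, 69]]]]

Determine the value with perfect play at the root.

45

D (P2): min(17, 21) = 17
C (P1): max(17, 24) = 24
F (P2): min(16, 27) = 16
G (P2): min(42, 46) = 42
E (P1): max(16, 42) = 42
B (P2): min(24, 42) = 24
J (P2): min(90, 45) = 45
K (P2): min(76, 3) = 3
I (P1): max(45, 3) = 45
M (P2): min(66, 56) = 56
N (P2): min(58, 69) = 58
L (P1): max(56, 58) = 58
H (P2): min(45, 58) = 45
Root (P1): max(24, 45) = 45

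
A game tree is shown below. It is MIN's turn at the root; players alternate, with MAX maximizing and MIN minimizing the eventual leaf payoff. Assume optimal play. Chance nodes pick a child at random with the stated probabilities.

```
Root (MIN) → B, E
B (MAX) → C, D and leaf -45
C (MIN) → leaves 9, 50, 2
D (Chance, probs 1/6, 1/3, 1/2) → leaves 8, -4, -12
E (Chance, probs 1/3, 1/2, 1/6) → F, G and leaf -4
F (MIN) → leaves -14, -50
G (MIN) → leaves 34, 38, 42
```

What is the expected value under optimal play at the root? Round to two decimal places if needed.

-0.33

C (MIN): min(9, 50, 2) = 2
D (Chance): 1/6·8 + 1/3·-4 + 1/2·-12 = -6
B (MAX): max(2, -6, -45) = 2
F (MIN): min(-14, -50) = -50
G (MIN): min(34, 38, 42) = 34
E (Chance): 1/3·-50 + 1/2·34 + 1/6·-4 = -0.33
Root (MIN): min(2, -0.33) = -0.33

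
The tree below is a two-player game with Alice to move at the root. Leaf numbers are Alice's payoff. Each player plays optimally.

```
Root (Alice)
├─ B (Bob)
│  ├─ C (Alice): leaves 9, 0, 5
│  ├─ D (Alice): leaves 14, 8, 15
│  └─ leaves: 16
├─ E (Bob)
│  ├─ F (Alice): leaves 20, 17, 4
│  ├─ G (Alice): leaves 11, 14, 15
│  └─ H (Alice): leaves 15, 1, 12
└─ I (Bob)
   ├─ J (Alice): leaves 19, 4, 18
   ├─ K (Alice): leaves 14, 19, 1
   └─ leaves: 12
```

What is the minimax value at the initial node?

C (Alice): max(9, 0, 5) = 9
D (Alice): max(14, 8, 15) = 15
B (Bob): min(9, 15, 16) = 9
F (Alice): max(20, 17, 4) = 20
G (Alice): max(11, 14, 15) = 15
H (Alice): max(15, 1, 12) = 15
E (Bob): min(20, 15, 15) = 15
J (Alice): max(19, 4, 18) = 19
K (Alice): max(14, 19, 1) = 19
I (Bob): min(19, 19, 12) = 12
Root (Alice): max(9, 15, 12) = 15

15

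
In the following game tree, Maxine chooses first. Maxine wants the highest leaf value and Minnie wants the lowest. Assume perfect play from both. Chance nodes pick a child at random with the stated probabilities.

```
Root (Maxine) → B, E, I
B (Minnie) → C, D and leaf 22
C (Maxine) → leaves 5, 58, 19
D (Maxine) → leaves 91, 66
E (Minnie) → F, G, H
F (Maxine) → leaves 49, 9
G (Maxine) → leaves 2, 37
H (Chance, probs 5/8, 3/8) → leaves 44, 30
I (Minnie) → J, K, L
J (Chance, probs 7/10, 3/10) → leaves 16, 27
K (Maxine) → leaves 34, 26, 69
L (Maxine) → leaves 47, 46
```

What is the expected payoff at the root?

37

C (Maxine): max(5, 58, 19) = 58
D (Maxine): max(91, 66) = 91
B (Minnie): min(58, 91, 22) = 22
F (Maxine): max(49, 9) = 49
G (Maxine): max(2, 37) = 37
H (Chance): 5/8·44 + 3/8·30 = 38.75
E (Minnie): min(49, 37, 38.75) = 37
J (Chance): 7/10·16 + 3/10·27 = 19.3
K (Maxine): max(34, 26, 69) = 69
L (Maxine): max(47, 46) = 47
I (Minnie): min(19.3, 69, 47) = 19.3
Root (Maxine): max(22, 37, 19.3) = 37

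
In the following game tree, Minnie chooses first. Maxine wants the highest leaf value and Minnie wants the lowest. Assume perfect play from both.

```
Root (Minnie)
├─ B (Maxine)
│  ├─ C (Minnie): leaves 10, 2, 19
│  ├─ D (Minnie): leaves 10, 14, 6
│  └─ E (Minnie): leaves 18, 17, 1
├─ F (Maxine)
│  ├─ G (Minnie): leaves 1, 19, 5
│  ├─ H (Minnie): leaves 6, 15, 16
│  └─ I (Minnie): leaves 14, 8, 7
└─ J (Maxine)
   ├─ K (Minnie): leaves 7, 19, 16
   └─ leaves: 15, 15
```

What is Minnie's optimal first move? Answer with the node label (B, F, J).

C (Minnie): min(10, 2, 19) = 2
D (Minnie): min(10, 14, 6) = 6
E (Minnie): min(18, 17, 1) = 1
B (Maxine): max(2, 6, 1) = 6
G (Minnie): min(1, 19, 5) = 1
H (Minnie): min(6, 15, 16) = 6
I (Minnie): min(14, 8, 7) = 7
F (Maxine): max(1, 6, 7) = 7
K (Minnie): min(7, 19, 16) = 7
J (Maxine): max(7, 15, 15) = 15
Root (Minnie): min(6, 7, 15) = 6
Minnie picks the child with the lowest value: B (value 6).

B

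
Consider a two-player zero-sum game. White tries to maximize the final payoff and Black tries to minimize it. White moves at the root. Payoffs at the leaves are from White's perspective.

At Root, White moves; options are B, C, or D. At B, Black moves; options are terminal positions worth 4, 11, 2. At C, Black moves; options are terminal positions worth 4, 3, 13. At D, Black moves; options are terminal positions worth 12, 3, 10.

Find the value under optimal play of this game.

B (Black): min(4, 11, 2) = 2
C (Black): min(4, 3, 13) = 3
D (Black): min(12, 3, 10) = 3
Root (White): max(2, 3, 3) = 3

3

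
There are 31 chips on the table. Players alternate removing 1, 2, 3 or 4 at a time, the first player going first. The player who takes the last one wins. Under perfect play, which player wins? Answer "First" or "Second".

i:   0  1  2  3  4  5  6  7  8  9 10 11 12 13 14 15 16 17 18 19 20 21 22 23 24 25 26 27 28 29 30 31
     L  W  W  W  W  L  W  W  W  W  L  W  W  W  W  L  W  W  W  W  L  W  W  W  W  L  W  W  W  W  L  W
Position 31 is W, so the first player wins.

First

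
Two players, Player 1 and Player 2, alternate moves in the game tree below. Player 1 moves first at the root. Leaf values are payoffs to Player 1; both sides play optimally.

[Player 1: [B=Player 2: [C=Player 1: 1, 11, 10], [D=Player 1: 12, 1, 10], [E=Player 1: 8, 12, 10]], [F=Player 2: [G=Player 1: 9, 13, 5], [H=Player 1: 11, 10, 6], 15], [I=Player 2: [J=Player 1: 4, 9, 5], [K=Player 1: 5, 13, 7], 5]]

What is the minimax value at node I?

5

J: max(4, 9, 5) = 9
K: max(5, 13, 7) = 13
I: min(9, 13, 5) = 5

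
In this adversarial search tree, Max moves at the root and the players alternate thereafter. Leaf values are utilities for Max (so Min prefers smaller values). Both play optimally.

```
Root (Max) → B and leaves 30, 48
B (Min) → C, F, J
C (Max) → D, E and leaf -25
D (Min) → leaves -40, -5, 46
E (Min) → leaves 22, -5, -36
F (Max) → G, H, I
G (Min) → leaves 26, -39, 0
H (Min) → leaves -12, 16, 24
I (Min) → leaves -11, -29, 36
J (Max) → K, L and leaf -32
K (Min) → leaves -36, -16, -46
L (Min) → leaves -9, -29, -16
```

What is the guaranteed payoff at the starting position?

48

D (Min): min(-40, -5, 46) = -40
E (Min): min(22, -5, -36) = -36
C (Max): max(-40, -36, -25) = -25
G (Min): min(26, -39, 0) = -39
H (Min): min(-12, 16, 24) = -12
I (Min): min(-11, -29, 36) = -29
F (Max): max(-39, -12, -29) = -12
K (Min): min(-36, -16, -46) = -46
L (Min): min(-9, -29, -16) = -29
J (Max): max(-46, -29, -32) = -29
B (Min): min(-25, -12, -29) = -29
Root (Max): max(-29, 30, 48) = 48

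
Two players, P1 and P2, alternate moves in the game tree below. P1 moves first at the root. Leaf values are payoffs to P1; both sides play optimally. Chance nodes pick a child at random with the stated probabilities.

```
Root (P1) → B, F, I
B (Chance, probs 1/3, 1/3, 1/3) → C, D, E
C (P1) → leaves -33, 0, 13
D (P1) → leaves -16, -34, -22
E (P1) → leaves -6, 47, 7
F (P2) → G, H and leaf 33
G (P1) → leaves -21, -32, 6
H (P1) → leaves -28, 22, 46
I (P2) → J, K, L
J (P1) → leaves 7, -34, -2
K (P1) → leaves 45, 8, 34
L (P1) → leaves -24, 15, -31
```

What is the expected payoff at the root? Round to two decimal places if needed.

C (P1): max(-33, 0, 13) = 13
D (P1): max(-16, -34, -22) = -16
E (P1): max(-6, 47, 7) = 47
B (Chance): 1/3·13 + 1/3·-16 + 1/3·47 = 14.67
G (P1): max(-21, -32, 6) = 6
H (P1): max(-28, 22, 46) = 46
F (P2): min(6, 46, 33) = 6
J (P1): max(7, -34, -2) = 7
K (P1): max(45, 8, 34) = 45
L (P1): max(-24, 15, -31) = 15
I (P2): min(7, 45, 15) = 7
Root (P1): max(14.67, 6, 7) = 14.67

14.67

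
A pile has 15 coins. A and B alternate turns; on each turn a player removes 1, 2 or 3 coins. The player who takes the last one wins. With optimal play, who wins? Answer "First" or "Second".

Mark each pile size as W (mover wins) or L (mover loses):
i:   0  1  2  3  4  5  6  7  8  9 10 11 12 13 14 15
     L  W  W  W  L  W  W  W  L  W  W  W  L  W  W  W
Position 15 is W, so the first player wins.

First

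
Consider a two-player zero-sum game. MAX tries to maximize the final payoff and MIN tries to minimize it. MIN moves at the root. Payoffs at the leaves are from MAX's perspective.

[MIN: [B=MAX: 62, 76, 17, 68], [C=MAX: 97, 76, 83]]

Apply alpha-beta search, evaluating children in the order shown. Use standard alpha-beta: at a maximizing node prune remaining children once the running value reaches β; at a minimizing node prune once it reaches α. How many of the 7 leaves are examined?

B [α=-∞,β=+∞]: v=76
C [α=-∞,β=76]: v=97 after child 1 ≥ β → β-cutoff, skip 2
Root [α=-∞,β=+∞]: v=76
Leaves evaluated: 5 of 7.

5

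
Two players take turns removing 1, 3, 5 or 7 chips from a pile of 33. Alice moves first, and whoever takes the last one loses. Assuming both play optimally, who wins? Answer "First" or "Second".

Second

i:   0  1  2  3  4  5  6  7  8  9 10 11 12 13 14 15 16 17 18 19 20 21 22 23 24 25 26 27 28 29 30 31 32 33
     W  L  W  L  W  L  W  L  W  L  W  L  W  L  W  L  W  L  W  L  W  L  W  L  W  L  W  L  W  L  W  L  W  L
Position 33 is L, so the second player wins.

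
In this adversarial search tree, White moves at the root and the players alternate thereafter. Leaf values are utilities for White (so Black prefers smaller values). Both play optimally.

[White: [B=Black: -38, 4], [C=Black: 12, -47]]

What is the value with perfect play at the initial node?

-38

B (Black): min(-38, 4) = -38
C (Black): min(12, -47) = -47
Root (White): max(-38, -47) = -38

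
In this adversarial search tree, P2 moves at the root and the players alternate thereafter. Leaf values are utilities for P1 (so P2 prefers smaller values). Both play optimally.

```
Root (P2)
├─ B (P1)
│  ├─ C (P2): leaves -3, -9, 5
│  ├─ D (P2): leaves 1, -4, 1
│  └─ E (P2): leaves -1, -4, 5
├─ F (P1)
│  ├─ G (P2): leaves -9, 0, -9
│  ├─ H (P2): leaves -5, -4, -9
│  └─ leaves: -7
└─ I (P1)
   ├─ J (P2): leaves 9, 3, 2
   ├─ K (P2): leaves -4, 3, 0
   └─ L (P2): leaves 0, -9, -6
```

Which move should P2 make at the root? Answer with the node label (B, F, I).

C (P2): min(-3, -9, 5) = -9
D (P2): min(1, -4, 1) = -4
E (P2): min(-1, -4, 5) = -4
B (P1): max(-9, -4, -4) = -4
G (P2): min(-9, 0, -9) = -9
H (P2): min(-5, -4, -9) = -9
F (P1): max(-9, -9, -7) = -7
J (P2): min(9, 3, 2) = 2
K (P2): min(-4, 3, 0) = -4
L (P2): min(0, -9, -6) = -9
I (P1): max(2, -4, -9) = 2
Root (P2): min(-4, -7, 2) = -7
P2 picks the child with the lowest value: F (value -7).

F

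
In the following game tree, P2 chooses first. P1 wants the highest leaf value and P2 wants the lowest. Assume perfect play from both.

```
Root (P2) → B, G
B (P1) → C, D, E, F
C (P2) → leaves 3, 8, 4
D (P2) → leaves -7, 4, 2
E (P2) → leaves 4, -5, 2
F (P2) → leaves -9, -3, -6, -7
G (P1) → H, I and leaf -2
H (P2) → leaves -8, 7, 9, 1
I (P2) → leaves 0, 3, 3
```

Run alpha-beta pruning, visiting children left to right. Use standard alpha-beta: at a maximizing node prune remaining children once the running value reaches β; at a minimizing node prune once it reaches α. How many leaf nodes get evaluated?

15

C [α=-∞,β=+∞]: v=3
D [α=3,β=+∞]: v=-7 after child 1 ≤ α → α-cutoff, skip 2
E [α=3,β=+∞]: v=-5 after child 2 ≤ α → α-cutoff, skip 1
F [α=3,β=+∞]: v=-9 after child 1 ≤ α → α-cutoff, skip 3
B [α=-∞,β=+∞]: v=3
H [α=-∞,β=3]: v=-8
I [α=-8,β=3]: v=0
G [α=-∞,β=3]: v=0
Root [α=-∞,β=+∞]: v=0
Leaves evaluated: 15 of 21.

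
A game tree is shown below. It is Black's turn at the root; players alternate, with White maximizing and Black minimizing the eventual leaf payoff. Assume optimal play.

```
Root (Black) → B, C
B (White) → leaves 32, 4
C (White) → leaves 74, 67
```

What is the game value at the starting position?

B (White): max(32, 4) = 32
C (White): max(74, 67) = 74
Root (Black): min(32, 74) = 32

32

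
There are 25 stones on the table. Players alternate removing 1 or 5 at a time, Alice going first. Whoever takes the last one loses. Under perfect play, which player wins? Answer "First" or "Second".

Compute winning (W) and losing (L) positions by backward induction:
i:   0  1  2  3  4  5  6  7  8  9 10 11 12 13 14 15 16 17 18 19 20 21 22 23 24 25
     W  L  W  L  W  L  W  L  W  L  W  L  W  L  W  L  W  L  W  L  W  L  W  L  W  L
Position 25 is L, so the second player wins.

Second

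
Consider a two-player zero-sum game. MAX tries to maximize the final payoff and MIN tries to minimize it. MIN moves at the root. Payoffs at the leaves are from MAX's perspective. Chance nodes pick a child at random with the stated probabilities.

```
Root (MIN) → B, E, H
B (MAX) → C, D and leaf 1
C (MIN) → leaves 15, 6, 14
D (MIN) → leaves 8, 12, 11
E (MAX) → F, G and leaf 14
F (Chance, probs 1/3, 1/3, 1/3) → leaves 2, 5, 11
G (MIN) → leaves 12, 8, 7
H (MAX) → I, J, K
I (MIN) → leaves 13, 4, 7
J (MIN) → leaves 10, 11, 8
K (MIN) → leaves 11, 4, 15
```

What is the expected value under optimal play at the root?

C (MIN): min(15, 6, 14) = 6
D (MIN): min(8, 12, 11) = 8
B (MAX): max(6, 8, 1) = 8
F (Chance): 1/3·2 + 1/3·5 + 1/3·11 = 6
G (MIN): min(12, 8, 7) = 7
E (MAX): max(6, 7, 14) = 14
I (MIN): min(13, 4, 7) = 4
J (MIN): min(10, 11, 8) = 8
K (MIN): min(11, 4, 15) = 4
H (MAX): max(4, 8, 4) = 8
Root (MIN): min(8, 14, 8) = 8

8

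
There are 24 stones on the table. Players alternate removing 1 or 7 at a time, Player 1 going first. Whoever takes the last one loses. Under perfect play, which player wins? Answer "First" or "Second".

Positions where the player to move wins (W) vs loses (L):
i:   0  1  2  3  4  5  6  7  8  9 10 11 12 13 14 15 16 17 18 19 20 21 22 23 24
     W  L  W  L  W  L  W  L  W  L  W  L  W  L  W  L  W  L  W  L  W  L  W  L  W
Position 24 is W, so the first player wins.

First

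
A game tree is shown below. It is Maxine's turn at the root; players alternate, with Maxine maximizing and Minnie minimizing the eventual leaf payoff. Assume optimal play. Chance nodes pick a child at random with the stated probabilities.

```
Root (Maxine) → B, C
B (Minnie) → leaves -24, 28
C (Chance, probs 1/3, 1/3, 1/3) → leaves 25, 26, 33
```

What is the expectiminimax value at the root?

28

B (Minnie): min(-24, 28) = -24
C (Chance): 1/3·25 + 1/3·26 + 1/3·33 = 28
Root (Maxine): max(-24, 28) = 28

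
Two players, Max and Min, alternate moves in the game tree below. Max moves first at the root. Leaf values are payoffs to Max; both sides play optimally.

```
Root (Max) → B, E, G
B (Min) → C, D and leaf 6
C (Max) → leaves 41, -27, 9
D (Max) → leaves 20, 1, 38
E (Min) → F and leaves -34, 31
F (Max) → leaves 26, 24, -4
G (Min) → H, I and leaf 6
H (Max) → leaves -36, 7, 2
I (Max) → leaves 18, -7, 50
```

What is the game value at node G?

H: max(-36, 7, 2) = 7
I: max(18, -7, 50) = 50
G: min(7, 50, 6) = 6

6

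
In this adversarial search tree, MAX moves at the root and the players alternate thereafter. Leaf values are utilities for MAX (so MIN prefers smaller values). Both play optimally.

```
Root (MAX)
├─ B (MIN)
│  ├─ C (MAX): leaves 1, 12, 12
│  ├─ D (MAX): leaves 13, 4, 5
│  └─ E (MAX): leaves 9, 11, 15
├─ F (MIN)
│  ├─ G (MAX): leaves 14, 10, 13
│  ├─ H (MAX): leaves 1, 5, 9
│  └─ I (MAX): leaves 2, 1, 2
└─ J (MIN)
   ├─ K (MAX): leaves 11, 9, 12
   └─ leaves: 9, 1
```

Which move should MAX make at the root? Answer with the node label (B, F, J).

C (MAX): max(1, 12, 12) = 12
D (MAX): max(13, 4, 5) = 13
E (MAX): max(9, 11, 15) = 15
B (MIN): min(12, 13, 15) = 12
G (MAX): max(14, 10, 13) = 14
H (MAX): max(1, 5, 9) = 9
I (MAX): max(2, 1, 2) = 2
F (MIN): min(14, 9, 2) = 2
K (MAX): max(11, 9, 12) = 12
J (MIN): min(12, 9, 1) = 1
Root (MAX): max(12, 2, 1) = 12
MAX picks the child with the highest value: B (value 12).

B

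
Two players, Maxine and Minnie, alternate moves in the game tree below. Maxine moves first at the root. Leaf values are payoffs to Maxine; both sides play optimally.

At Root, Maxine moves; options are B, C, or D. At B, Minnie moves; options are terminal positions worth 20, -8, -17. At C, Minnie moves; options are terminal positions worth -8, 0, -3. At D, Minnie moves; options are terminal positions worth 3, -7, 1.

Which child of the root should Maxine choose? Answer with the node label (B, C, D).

B (Minnie): min(20, -8, -17) = -17
C (Minnie): min(-8, 0, -3) = -8
D (Minnie): min(3, -7, 1) = -7
Root (Maxine): max(-17, -8, -7) = -7
Maxine picks the child with the highest value: D (value -7).

D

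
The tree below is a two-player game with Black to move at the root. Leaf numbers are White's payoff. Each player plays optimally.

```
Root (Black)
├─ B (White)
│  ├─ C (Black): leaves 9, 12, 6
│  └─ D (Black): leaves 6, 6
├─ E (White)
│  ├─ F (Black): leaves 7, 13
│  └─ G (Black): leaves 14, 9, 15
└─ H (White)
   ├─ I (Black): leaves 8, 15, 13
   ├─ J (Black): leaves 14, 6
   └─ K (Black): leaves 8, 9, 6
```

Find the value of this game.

C (Black): min(9, 12, 6) = 6
D (Black): min(6, 6) = 6
B (White): max(6, 6) = 6
F (Black): min(7, 13) = 7
G (Black): min(14, 9, 15) = 9
E (White): max(7, 9) = 9
I (Black): min(8, 15, 13) = 8
J (Black): min(14, 6) = 6
K (Black): min(8, 9, 6) = 6
H (White): max(8, 6, 6) = 8
Root (Black): min(6, 9, 8) = 6

6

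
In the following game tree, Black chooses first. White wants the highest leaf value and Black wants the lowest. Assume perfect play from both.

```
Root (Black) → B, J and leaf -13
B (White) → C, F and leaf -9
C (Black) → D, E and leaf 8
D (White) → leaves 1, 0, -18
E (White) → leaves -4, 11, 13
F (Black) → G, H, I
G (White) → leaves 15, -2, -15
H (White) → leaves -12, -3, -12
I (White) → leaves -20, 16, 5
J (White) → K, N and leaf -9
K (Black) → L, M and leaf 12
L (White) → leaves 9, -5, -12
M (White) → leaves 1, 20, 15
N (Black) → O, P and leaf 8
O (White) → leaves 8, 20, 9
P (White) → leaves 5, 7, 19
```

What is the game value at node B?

1

D: max(1, 0, -18) = 1
E: max(-4, 11, 13) = 13
C: min(1, 13, 8) = 1
G: max(15, -2, -15) = 15
H: max(-12, -3, -12) = -3
I: max(-20, 16, 5) = 16
F: min(15, -3, 16) = -3
B: max(1, -3, -9) = 1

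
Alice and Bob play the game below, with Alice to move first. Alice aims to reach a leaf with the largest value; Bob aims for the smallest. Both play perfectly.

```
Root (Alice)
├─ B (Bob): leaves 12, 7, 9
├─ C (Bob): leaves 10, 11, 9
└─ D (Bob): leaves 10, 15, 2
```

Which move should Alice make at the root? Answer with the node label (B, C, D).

B (Bob): min(12, 7, 9) = 7
C (Bob): min(10, 11, 9) = 9
D (Bob): min(10, 15, 2) = 2
Root (Alice): max(7, 9, 2) = 9
Alice picks the child with the highest value: C (value 9).

C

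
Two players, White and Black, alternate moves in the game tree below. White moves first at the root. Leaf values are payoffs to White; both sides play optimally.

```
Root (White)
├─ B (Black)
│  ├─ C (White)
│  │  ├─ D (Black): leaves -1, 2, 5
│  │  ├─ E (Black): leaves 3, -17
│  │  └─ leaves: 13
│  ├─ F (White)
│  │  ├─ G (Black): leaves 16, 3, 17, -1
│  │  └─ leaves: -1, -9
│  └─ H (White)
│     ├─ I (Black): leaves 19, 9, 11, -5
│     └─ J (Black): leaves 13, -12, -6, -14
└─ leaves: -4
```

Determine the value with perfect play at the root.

D (Black): min(-1, 2, 5) = -1
E (Black): min(3, -17) = -17
C (White): max(-1, -17, 13) = 13
G (Black): min(16, 3, 17, -1) = -1
F (White): max(-1, -1, -9) = -1
I (Black): min(19, 9, 11, -5) = -5
J (Black): min(13, -12, -6, -14) = -14
H (White): max(-5, -14) = -5
B (Black): min(13, -1, -5) = -5
Root (White): max(-5, -4) = -4

-4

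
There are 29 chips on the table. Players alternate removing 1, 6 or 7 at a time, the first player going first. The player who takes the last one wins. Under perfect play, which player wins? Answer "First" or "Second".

First

W/L table (W = player to move can force a win):
i:   0  1  2  3  4  5  6  7  8  9 10 11 12 13 14 15 16 17 18 19 20 21 22 23 24 25 26 27 28 29
     L  W  L  W  L  W  W  W  W  W  W  W  L  W  L  W  L  W  W  W  W  W  W  W  L  W  L  W  L  W
Position 29 is W, so the first player wins.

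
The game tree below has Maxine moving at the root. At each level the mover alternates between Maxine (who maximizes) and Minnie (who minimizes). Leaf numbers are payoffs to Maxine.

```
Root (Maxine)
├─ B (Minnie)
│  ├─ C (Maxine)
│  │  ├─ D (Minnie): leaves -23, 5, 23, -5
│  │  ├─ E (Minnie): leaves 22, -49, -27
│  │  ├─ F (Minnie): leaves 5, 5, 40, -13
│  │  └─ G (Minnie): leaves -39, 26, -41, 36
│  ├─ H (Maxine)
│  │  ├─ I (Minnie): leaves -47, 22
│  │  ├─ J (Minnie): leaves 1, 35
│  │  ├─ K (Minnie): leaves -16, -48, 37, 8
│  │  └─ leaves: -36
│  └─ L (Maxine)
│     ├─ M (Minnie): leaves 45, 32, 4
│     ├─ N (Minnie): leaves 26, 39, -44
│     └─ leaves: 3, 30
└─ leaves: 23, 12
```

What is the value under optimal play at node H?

1

I: min(-47, 22) = -47
J: min(1, 35) = 1
K: min(-16, -48, 37, 8) = -48
H: max(-47, 1, -48, -36) = 1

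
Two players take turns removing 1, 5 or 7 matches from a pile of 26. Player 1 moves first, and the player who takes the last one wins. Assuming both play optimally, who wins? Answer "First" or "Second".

Positions where the player to move wins (W) vs loses (L):
i:   0  1  2  3  4  5  6  7  8  9 10 11 12 13 14 15 16 17 18 19 20 21 22 23 24 25 26
     L  W  L  W  L  W  L  W  L  W  L  W  L  W  L  W  L  W  L  W  L  W  L  W  L  W  L
Position 26 is L, so the second player wins.

Second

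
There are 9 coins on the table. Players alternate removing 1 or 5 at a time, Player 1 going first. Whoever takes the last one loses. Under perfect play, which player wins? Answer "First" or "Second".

Second

W/L table (W = player to move can force a win):
i:   0  1  2  3  4  5  6  7  8  9
     W  L  W  L  W  L  W  L  W  L
Position 9 is L, so the second player wins.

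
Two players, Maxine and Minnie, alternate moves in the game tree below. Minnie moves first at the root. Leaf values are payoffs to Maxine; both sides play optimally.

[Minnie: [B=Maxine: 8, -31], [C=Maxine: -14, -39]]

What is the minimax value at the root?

-14

B (Maxine): max(8, -31) = 8
C (Maxine): max(-14, -39) = -14
Root (Minnie): min(8, -14) = -14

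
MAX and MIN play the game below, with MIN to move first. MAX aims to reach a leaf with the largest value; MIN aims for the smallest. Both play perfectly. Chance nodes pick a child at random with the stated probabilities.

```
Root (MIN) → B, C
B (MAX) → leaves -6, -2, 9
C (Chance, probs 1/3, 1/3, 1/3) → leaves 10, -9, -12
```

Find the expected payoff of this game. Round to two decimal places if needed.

B (MAX): max(-6, -2, 9) = 9
C (Chance): 1/3·10 + 1/3·-9 + 1/3·-12 = -3.67
Root (MIN): min(9, -3.67) = -3.67

-3.67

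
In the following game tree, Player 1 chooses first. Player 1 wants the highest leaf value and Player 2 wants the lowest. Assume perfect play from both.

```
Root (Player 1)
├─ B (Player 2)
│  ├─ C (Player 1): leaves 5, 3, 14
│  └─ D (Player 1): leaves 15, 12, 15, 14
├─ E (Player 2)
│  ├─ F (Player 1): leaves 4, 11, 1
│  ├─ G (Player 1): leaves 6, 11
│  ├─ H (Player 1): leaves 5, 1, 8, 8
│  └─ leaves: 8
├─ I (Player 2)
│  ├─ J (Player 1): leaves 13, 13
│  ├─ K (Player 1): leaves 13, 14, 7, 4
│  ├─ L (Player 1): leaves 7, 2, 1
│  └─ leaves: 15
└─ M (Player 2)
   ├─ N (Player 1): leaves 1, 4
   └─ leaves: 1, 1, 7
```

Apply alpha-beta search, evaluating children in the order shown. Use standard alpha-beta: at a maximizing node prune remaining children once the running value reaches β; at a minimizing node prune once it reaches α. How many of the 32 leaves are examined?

11

C [α=-∞,β=+∞]: v=14
D [α=-∞,β=14]: v=15 after child 1 ≥ β → β-cutoff, skip 3
B [α=-∞,β=+∞]: v=14
F [α=14,β=+∞]: v=11
E [α=14,β=+∞]: v=11 after child 1 ≤ α → α-cutoff, skip 3
J [α=14,β=+∞]: v=13
I [α=14,β=+∞]: v=13 after child 1 ≤ α → α-cutoff, skip 3
N [α=14,β=+∞]: v=4
M [α=14,β=+∞]: v=4 after child 1 ≤ α → α-cutoff, skip 3
Root [α=-∞,β=+∞]: v=14
Leaves evaluated: 11 of 32.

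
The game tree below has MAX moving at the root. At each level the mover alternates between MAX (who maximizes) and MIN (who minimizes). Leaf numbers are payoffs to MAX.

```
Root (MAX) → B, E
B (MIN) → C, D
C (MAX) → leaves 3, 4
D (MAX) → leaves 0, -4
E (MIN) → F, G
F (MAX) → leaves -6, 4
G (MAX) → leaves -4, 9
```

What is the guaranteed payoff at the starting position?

4

C (MAX): max(3, 4) = 4
D (MAX): max(0, -4) = 0
B (MIN): min(4, 0) = 0
F (MAX): max(-6, 4) = 4
G (MAX): max(-4, 9) = 9
E (MIN): min(4, 9) = 4
Root (MAX): max(0, 4) = 4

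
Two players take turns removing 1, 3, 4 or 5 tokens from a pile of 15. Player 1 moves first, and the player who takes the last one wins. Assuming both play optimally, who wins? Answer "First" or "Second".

First

Mark each pile size as W (mover wins) or L (mover loses):
i:   0  1  2  3  4  5  6  7  8  9 10 11 12 13 14 15
     L  W  L  W  W  W  W  W  L  W  L  W  W  W  W  W
Position 15 is W, so the first player wins.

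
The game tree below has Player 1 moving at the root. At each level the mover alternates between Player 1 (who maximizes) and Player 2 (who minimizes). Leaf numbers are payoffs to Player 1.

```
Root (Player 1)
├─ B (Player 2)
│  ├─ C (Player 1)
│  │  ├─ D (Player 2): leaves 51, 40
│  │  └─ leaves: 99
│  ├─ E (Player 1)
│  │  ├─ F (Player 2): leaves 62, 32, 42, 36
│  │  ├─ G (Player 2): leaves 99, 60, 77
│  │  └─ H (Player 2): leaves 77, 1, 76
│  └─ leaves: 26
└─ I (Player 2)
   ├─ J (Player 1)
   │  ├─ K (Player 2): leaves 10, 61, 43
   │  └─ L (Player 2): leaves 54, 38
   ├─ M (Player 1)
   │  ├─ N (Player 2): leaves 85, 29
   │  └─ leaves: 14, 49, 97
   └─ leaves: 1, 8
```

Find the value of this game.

D (Player 2): min(51, 40) = 40
C (Player 1): max(40, 99) = 99
F (Player 2): min(62, 32, 42, 36) = 32
G (Player 2): min(99, 60, 77) = 60
H (Player 2): min(77, 1, 76) = 1
E (Player 1): max(32, 60, 1) = 60
B (Player 2): min(99, 60, 26) = 26
K (Player 2): min(10, 61, 43) = 10
L (Player 2): min(54, 38) = 38
J (Player 1): max(10, 38) = 38
N (Player 2): min(85, 29) = 29
M (Player 1): max(29, 14, 49, 97) = 97
I (Player 2): min(38, 97, 1, 8) = 1
Root (Player 1): max(26, 1) = 26

26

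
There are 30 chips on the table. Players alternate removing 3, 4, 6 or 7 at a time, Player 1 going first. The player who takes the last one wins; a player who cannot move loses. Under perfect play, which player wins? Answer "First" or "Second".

W/L table (W = player to move can force a win):
i:   0  1  2  3  4  5  6  7  8  9 10 11 12 13 14 15 16 17 18 19 20 21 22 23 24 25 26 27 28 29 30
     L  L  L  W  W  W  W  W  W  W  L  L  L  W  W  W  W  W  W  W  L  L  L  W  W  W  W  W  W  W  L
Position 30 is L, so the second player wins.

Second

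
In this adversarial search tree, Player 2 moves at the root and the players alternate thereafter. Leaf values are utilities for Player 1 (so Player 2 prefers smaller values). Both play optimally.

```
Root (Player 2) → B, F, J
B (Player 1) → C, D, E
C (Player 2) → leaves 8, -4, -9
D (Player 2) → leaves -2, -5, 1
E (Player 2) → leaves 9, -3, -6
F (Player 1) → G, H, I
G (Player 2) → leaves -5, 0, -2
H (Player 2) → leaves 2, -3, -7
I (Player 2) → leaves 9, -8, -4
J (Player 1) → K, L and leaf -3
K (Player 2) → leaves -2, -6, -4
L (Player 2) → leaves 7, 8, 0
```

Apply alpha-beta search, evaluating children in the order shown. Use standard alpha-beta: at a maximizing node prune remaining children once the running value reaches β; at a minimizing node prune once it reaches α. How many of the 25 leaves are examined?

18

C [α=-∞,β=+∞]: v=-9
D [α=-9,β=+∞]: v=-5
E [α=-5,β=+∞]: v=-6
B [α=-∞,β=+∞]: v=-5
G [α=-∞,β=-5]: v=-5
F [α=-∞,β=-5]: v=-5 after child 1 ≥ β → β-cutoff, skip 2
K [α=-∞,β=-5]: v=-6
L [α=-6,β=-5]: v=0
J [α=-∞,β=-5]: v=0 after child 2 ≥ β → β-cutoff, skip 1
Root [α=-∞,β=+∞]: v=-5
Leaves evaluated: 18 of 25.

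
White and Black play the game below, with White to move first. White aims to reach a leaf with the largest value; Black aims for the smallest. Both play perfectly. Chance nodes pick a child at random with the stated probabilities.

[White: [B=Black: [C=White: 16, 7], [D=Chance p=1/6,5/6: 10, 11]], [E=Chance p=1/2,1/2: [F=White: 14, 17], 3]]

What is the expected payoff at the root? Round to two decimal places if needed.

C (White): max(16, 7) = 16
D (Chance): 1/6·10 + 5/6·11 = 10.83
B (Black): min(16, 10.83) = 10.83
F (White): max(14, 17) = 17
E (Chance): 1/2·17 + 1/2·3 = 10
Root (White): max(10.83, 10) = 10.83

10.83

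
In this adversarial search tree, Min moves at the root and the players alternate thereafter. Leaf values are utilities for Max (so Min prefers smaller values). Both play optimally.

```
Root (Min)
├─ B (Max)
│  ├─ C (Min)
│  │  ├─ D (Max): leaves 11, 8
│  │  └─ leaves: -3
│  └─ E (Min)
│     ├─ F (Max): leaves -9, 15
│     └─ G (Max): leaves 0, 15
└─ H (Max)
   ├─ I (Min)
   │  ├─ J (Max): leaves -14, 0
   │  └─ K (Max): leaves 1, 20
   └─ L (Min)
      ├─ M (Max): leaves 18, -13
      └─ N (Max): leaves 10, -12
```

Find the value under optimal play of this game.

D (Max): max(11, 8) = 11
C (Min): min(11, -3) = -3
F (Max): max(-9, 15) = 15
G (Max): max(0, 15) = 15
E (Min): min(15, 15) = 15
B (Max): max(-3, 15) = 15
J (Max): max(-14, 0) = 0
K (Max): max(1, 20) = 20
I (Min): min(0, 20) = 0
M (Max): max(18, -13) = 18
N (Max): max(10, -12) = 10
L (Min): min(18, 10) = 10
H (Max): max(0, 10) = 10
Root (Min): min(15, 10) = 10

10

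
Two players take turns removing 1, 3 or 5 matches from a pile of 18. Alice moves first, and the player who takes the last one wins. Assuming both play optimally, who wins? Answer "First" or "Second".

Mark each pile size as W (mover wins) or L (mover loses):
i:   0  1  2  3  4  5  6  7  8  9 10 11 12 13 14 15 16 17 18
     L  W  L  W  L  W  L  W  L  W  L  W  L  W  L  W  L  W  L
Position 18 is L, so the second player wins.

Second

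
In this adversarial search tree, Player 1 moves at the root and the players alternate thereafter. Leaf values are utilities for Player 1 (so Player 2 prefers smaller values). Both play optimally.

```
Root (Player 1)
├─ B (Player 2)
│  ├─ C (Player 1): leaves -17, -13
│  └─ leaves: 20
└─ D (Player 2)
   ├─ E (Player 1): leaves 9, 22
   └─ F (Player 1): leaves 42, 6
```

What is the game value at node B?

-13

C: max(-17, -13) = -13
B: min(-13, 20) = -13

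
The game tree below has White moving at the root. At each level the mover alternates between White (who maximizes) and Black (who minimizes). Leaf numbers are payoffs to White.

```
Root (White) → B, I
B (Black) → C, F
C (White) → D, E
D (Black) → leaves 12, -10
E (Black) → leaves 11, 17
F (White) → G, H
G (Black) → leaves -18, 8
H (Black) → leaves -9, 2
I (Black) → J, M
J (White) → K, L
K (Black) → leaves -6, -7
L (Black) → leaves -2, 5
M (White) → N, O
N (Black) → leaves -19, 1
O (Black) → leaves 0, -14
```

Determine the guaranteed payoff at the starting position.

D (Black): min(12, -10) = -10
E (Black): min(11, 17) = 11
C (White): max(-10, 11) = 11
G (Black): min(-18, 8) = -18
H (Black): min(-9, 2) = -9
F (White): max(-18, -9) = -9
B (Black): min(11, -9) = -9
K (Black): min(-6, -7) = -7
L (Black): min(-2, 5) = -2
J (White): max(-7, -2) = -2
N (Black): min(-19, 1) = -19
O (Black): min(0, -14) = -14
M (White): max(-19, -14) = -14
I (Black): min(-2, -14) = -14
Root (White): max(-9, -14) = -9

-9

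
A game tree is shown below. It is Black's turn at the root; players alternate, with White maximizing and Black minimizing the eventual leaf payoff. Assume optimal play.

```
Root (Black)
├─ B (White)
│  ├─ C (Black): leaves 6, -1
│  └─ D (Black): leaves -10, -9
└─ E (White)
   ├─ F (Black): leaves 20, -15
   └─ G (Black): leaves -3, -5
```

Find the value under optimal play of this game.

-5

C (Black): min(6, -1) = -1
D (Black): min(-10, -9) = -10
B (White): max(-1, -10) = -1
F (Black): min(20, -15) = -15
G (Black): min(-3, -5) = -5
E (White): max(-15, -5) = -5
Root (Black): min(-1, -5) = -5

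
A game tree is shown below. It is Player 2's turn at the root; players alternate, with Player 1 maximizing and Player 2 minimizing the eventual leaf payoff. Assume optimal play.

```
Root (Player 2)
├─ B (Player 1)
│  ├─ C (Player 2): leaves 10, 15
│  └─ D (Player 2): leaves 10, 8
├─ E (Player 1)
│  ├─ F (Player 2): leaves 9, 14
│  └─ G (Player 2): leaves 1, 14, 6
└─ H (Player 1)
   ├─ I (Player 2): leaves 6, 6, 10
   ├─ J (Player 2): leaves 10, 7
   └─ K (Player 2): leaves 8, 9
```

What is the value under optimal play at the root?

C (Player 2): min(10, 15) = 10
D (Player 2): min(10, 8) = 8
B (Player 1): max(10, 8) = 10
F (Player 2): min(9, 14) = 9
G (Player 2): min(1, 14, 6) = 1
E (Player 1): max(9, 1) = 9
I (Player 2): min(6, 6, 10) = 6
J (Player 2): min(10, 7) = 7
K (Player 2): min(8, 9) = 8
H (Player 1): max(6, 7, 8) = 8
Root (Player 2): min(10, 9, 8) = 8

8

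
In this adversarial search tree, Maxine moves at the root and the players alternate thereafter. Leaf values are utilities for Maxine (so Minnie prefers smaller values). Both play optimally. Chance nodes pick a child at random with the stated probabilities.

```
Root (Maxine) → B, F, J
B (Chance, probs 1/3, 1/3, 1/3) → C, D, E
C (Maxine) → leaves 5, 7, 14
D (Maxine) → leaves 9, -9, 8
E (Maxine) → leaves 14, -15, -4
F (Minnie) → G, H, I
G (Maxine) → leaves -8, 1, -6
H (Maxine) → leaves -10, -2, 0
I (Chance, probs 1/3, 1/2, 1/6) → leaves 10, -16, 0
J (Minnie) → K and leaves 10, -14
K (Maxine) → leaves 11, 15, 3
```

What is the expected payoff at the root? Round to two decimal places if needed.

C (Maxine): max(5, 7, 14) = 14
D (Maxine): max(9, -9, 8) = 9
E (Maxine): max(14, -15, -4) = 14
B (Chance): 1/3·14 + 1/3·9 + 1/3·14 = 12.33
G (Maxine): max(-8, 1, -6) = 1
H (Maxine): max(-10, -2, 0) = 0
I (Chance): 1/3·10 + 1/2·-16 + 1/6·0 = -4.67
F (Minnie): min(1, 0, -4.67) = -4.67
K (Maxine): max(11, 15, 3) = 15
J (Minnie): min(15, 10, -14) = -14
Root (Maxine): max(12.33, -4.67, -14) = 12.33

12.33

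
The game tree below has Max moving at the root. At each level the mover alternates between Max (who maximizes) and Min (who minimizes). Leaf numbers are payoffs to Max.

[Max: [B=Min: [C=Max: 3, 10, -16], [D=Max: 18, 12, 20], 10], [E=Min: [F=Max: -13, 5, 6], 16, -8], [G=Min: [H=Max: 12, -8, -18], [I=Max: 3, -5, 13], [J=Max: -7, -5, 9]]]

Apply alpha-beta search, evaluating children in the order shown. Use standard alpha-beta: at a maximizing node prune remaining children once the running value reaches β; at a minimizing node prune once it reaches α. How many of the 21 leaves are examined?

17

C [α=-∞,β=+∞]: v=10
D [α=-∞,β=10]: v=18 after child 1 ≥ β → β-cutoff, skip 2
B [α=-∞,β=+∞]: v=10
F [α=10,β=+∞]: v=6
E [α=10,β=+∞]: v=6 after child 1 ≤ α → α-cutoff, skip 2
H [α=10,β=+∞]: v=12
I [α=10,β=12]: v=13
J [α=10,β=12]: v=9
G [α=10,β=+∞]: v=9
Root [α=-∞,β=+∞]: v=10
Leaves evaluated: 17 of 21.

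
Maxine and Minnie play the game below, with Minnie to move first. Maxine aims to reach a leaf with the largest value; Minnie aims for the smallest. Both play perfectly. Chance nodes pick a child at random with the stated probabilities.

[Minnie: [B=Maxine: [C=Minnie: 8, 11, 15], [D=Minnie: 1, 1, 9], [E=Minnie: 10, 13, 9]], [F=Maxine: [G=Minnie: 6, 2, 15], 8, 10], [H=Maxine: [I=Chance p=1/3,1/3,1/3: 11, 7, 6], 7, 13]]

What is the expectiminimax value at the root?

C (Minnie): min(8, 11, 15) = 8
D (Minnie): min(1, 1, 9) = 1
E (Minnie): min(10, 13, 9) = 9
B (Maxine): max(8, 1, 9) = 9
G (Minnie): min(6, 2, 15) = 2
F (Maxine): max(2, 8, 10) = 10
I (Chance): 1/3·11 + 1/3·7 + 1/3·6 = 8
H (Maxine): max(8, 7, 13) = 13
Root (Minnie): min(9, 10, 13) = 9

9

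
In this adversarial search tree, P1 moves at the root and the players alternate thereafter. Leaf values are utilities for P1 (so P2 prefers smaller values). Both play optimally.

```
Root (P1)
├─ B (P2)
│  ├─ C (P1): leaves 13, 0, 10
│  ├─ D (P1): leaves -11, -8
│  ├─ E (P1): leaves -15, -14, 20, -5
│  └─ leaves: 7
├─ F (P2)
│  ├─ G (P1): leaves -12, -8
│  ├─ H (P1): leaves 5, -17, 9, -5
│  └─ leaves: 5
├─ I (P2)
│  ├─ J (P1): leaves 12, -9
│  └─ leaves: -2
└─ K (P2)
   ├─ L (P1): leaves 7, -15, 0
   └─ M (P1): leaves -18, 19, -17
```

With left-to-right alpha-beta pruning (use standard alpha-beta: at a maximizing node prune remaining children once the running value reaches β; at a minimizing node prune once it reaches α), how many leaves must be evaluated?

C [α=-∞,β=+∞]: v=13
D [α=-∞,β=13]: v=-8
E [α=-∞,β=-8]: v=20 after child 3 ≥ β → β-cutoff, skip 1
B [α=-∞,β=+∞]: v=-8
G [α=-8,β=+∞]: v=-8
F [α=-8,β=+∞]: v=-8 after child 1 ≤ α → α-cutoff, skip 2
J [α=-8,β=+∞]: v=12
I [α=-8,β=+∞]: v=-2
L [α=-2,β=+∞]: v=7
M [α=-2,β=7]: v=19 after child 2 ≥ β → β-cutoff, skip 1
K [α=-2,β=+∞]: v=7
Root [α=-∞,β=+∞]: v=7
Leaves evaluated: 19 of 26.

19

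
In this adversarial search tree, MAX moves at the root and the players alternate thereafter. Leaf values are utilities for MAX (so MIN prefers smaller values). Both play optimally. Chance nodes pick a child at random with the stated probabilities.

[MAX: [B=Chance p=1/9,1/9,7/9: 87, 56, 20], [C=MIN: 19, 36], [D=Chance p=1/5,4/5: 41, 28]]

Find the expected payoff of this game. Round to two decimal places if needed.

B (Chance): 1/9·87 + 1/9·56 + 7/9·20 = 31.44
C (MIN): min(19, 36) = 19
D (Chance): 1/5·41 + 4/5·28 = 30.6
Root (MAX): max(31.44, 19, 30.6) = 31.44

31.44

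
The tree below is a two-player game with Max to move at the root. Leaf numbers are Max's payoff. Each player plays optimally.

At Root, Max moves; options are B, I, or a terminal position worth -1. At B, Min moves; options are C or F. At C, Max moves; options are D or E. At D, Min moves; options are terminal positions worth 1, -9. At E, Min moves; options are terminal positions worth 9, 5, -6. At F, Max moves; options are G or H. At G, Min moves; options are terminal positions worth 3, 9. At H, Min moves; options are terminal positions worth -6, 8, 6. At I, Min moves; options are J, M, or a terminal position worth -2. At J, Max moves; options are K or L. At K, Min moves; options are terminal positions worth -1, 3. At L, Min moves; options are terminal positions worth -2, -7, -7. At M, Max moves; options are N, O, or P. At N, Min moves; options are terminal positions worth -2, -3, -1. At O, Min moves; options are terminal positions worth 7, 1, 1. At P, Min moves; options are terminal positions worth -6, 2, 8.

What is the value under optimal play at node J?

-1

K: min(-1, 3) = -1
L: min(-2, -7, -7) = -7
J: max(-1, -7) = -1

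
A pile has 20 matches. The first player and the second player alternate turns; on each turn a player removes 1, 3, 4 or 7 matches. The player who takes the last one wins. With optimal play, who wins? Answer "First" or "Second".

W/L table (W = player to move can force a win):
i:   0  1  2  3  4  5  6  7  8  9 10 11 12 13 14 15 16 17 18 19 20
     L  W  L  W  W  W  W  W  L  W  L  W  W  W  W  W  L  W  L  W  W
Position 20 is W, so the first player wins.

First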